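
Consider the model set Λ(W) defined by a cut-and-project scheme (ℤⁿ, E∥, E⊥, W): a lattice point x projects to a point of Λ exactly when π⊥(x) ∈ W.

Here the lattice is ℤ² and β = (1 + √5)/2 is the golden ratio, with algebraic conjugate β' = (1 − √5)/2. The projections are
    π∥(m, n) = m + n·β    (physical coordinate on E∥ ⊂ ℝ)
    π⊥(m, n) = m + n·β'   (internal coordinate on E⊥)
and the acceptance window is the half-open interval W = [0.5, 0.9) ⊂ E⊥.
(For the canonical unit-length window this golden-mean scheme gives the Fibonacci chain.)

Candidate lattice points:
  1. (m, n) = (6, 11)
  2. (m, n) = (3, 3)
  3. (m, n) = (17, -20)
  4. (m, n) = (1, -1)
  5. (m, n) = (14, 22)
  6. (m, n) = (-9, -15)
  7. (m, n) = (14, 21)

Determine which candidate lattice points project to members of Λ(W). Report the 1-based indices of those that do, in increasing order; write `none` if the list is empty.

none

Numerically β ≈ 1.618034 and β' = −1/β ≈ -0.618034.
candidate 1: (m,n)=(6,11) → π∥ = 6+11·β ≈ 23.798374, π⊥ = 6+11·β' ≈ -0.798374 ∉ [0.5, 0.9) ⇒ out
candidate 2: (m,n)=(3,3) → π∥ = 3+3·β ≈ 7.854102, π⊥ = 3+3·β' ≈ 1.145898 ∉ [0.5, 0.9) ⇒ out
candidate 3: (m,n)=(17,-20) → π∥ = 17-20·β ≈ -15.360680, π⊥ = 17-20·β' ≈ 29.360680 ∉ [0.5, 0.9) ⇒ out
candidate 4: (m,n)=(1,-1) → π∥ = 1-1·β ≈ -0.618034, π⊥ = 1-1·β' ≈ 1.618034 ∉ [0.5, 0.9) ⇒ out
candidate 5: (m,n)=(14,22) → π∥ = 14+22·β ≈ 49.596748, π⊥ = 14+22·β' ≈ 0.403252 ∉ [0.5, 0.9) ⇒ out
candidate 6: (m,n)=(-9,-15) → π∥ = -9-15·β ≈ -33.270510, π⊥ = -9-15·β' ≈ 0.270510 ∉ [0.5, 0.9) ⇒ out
candidate 7: (m,n)=(14,21) → π∥ = 14+21·β ≈ 47.978714, π⊥ = 14+21·β' ≈ 1.021286 ∉ [0.5, 0.9) ⇒ out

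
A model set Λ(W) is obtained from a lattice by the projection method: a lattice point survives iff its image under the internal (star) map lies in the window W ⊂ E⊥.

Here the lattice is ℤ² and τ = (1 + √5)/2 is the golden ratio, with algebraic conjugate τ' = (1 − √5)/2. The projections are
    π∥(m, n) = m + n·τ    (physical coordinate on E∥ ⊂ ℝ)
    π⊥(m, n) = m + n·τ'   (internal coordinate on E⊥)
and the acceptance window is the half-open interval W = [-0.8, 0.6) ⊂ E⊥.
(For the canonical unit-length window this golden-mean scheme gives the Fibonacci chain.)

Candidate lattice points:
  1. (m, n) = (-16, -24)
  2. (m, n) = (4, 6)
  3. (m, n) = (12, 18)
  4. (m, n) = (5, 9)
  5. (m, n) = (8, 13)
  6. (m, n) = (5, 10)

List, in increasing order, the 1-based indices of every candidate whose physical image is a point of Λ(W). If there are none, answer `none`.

τ' = (1−√5)/2 ≈ -0.618034.
[1] lift (-16,-24): star map gives -1.167184; window check -0.8 ≤ -1.167184 < 0.6 is false → out
[2] lift (4,6): star map gives 0.291796; window check -0.8 ≤ 0.291796 < 0.6 is true → IN Λ
[3] lift (12,18): star map gives 0.875388; window check -0.8 ≤ 0.875388 < 0.6 is false → out
[4] lift (5,9): star map gives -0.562306; window check -0.8 ≤ -0.562306 < 0.6 is true → IN Λ
[5] lift (8,13): star map gives -0.034442; window check -0.8 ≤ -0.034442 < 0.6 is true → IN Λ
[6] lift (5,10): star map gives -1.180340; window check -0.8 ≤ -1.180340 < 0.6 is false → out

2, 4, 5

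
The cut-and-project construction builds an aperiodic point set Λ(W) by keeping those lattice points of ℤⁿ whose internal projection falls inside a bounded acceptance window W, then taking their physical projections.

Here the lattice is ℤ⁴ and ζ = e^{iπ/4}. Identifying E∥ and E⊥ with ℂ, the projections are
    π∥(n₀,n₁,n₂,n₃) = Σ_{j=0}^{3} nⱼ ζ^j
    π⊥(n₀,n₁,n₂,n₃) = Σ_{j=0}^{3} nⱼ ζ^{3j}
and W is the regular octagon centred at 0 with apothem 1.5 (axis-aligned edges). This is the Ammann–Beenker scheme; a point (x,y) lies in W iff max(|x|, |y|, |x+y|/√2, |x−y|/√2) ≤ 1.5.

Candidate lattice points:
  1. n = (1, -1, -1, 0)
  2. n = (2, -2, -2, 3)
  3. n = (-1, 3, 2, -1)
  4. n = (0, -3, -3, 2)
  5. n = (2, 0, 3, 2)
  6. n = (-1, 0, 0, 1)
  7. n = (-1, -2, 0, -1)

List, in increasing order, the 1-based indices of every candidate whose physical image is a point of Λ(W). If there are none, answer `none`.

π⊥(n) = n₀ + n₁ζ³ + n₂ζ⁶ + n₃ζ⁹ where ζ = e^{iπ/4}.
candidate 1: n = (1, -1, -1, 0) → π⊥ ≈ (+1.70711, +0.29289); max(|x|,|y|,|x±y|/√2) = 1.70711 > 1.5 ⇒ ∉ W
candidate 2: n = (2, -2, -2, 3) → π⊥ ≈ (+5.53553, +2.70711); max(|x|,|y|,|x±y|/√2) = 5.82843 > 1.5 ⇒ ∉ W
candidate 3: n = (-1, 3, 2, -1) → π⊥ ≈ (-3.82843, -0.58579); max(|x|,|y|,|x±y|/√2) = 3.82843 > 1.5 ⇒ ∉ W
candidate 4: n = (0, -3, -3, 2) → π⊥ ≈ (+3.53553, +2.29289); max(|x|,|y|,|x±y|/√2) = 4.12132 > 1.5 ⇒ ∉ W
candidate 5: n = (2, 0, 3, 2) → π⊥ ≈ (+3.41421, -1.58579); max(|x|,|y|,|x±y|/√2) = 3.53553 > 1.5 ⇒ ∉ W
candidate 6: n = (-1, 0, 0, 1) → π⊥ ≈ (-0.29289, +0.70711); max(|x|,|y|,|x±y|/√2) = 0.70711 ≤ 1.5 ⇒ ∈ W
candidate 7: n = (-1, -2, 0, -1) → π⊥ ≈ (-0.29289, -2.12132); max(|x|,|y|,|x±y|/√2) = 2.12132 > 1.5 ⇒ ∉ W

6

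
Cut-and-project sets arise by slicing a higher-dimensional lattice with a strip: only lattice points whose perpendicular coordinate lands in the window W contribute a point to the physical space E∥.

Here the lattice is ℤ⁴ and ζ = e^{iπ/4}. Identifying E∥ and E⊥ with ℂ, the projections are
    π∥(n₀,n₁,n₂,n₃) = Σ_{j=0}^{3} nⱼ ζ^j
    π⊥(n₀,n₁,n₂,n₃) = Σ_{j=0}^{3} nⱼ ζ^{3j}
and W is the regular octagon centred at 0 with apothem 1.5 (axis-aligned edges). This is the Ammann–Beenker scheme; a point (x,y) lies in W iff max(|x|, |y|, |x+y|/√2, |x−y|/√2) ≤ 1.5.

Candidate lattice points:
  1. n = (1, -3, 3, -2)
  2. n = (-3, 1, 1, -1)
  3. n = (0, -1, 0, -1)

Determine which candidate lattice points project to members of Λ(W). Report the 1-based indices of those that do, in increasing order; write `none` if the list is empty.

3

Internal map: ζ^{3j} for j=0..3 gives (1,0), (−√2/2,√2/2), (0,−1), (√2/2,√2/2).
#1 (1, -3, 3, -2): internal (1.70711, -6.53553); octagon support 6.53553 vs apothem 1.5 → ∉ W
#2 (-3, 1, 1, -1): internal (-4.41421, -1.00000); octagon support 4.41421 vs apothem 1.5 → ∉ W
#3 (0, -1, 0, -1): internal (0.00000, -1.41421); octagon support 1.41421 vs apothem 1.5 → ∈ W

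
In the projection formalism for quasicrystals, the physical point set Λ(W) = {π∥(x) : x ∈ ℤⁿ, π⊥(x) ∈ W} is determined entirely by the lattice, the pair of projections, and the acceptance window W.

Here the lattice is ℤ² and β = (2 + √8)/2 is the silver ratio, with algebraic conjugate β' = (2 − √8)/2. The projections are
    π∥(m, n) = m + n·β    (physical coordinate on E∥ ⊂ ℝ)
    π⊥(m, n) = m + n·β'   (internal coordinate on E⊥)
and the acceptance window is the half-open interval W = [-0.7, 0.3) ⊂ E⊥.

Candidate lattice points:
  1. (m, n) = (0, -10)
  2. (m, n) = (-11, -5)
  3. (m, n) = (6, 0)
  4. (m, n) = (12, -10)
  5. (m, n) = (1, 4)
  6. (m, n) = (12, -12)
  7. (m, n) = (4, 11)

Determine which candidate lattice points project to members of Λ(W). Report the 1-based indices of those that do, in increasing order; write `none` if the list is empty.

Numerically β ≈ 2.414214 and β' = −1/β ≈ -0.414214.
[1] lift (0,-10): star map gives 4.142136; window check -0.7 ≤ 4.142136 < 0.3 is false → out
[2] lift (-11,-5): star map gives -8.928932; window check -0.7 ≤ -8.928932 < 0.3 is false → out
[3] lift (6,0): star map gives 6.000000; window check -0.7 ≤ 6.000000 < 0.3 is false → out
[4] lift (12,-10): star map gives 16.142136; window check -0.7 ≤ 16.142136 < 0.3 is false → out
[5] lift (1,4): star map gives -0.656854; window check -0.7 ≤ -0.656854 < 0.3 is true → IN Λ
[6] lift (12,-12): star map gives 16.970563; window check -0.7 ≤ 16.970563 < 0.3 is false → out
[7] lift (4,11): star map gives -0.556349; window check -0.7 ≤ -0.556349 < 0.3 is true → IN Λ

5, 7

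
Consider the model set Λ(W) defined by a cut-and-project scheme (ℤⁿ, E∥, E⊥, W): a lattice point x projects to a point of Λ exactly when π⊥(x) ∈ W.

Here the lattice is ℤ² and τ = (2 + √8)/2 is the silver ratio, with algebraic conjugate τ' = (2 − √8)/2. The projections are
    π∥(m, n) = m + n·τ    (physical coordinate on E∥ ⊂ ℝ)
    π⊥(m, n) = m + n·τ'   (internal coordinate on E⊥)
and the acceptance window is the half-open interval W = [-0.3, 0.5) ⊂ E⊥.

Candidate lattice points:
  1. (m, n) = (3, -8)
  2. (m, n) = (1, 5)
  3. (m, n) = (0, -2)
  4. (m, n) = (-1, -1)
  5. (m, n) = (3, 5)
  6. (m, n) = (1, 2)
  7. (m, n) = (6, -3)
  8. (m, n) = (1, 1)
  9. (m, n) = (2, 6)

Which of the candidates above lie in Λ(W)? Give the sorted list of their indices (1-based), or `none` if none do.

6

τ' = (2−√8)/2 ≈ -0.4142.
candidate 1: (m,n)=(3,-8) → π∥ = 3-8·τ ≈ -16.3137, π⊥ = 3-8·τ' ≈ 6.3137 ∉ [-0.3, 0.5) ⇒ out
candidate 2: (m,n)=(1,5) → π∥ = 1+5·τ ≈ 13.0711, π⊥ = 1+5·τ' ≈ -1.0711 ∉ [-0.3, 0.5) ⇒ out
candidate 3: (m,n)=(0,-2) → π∥ = 0-2·τ ≈ -4.8284, π⊥ = 0-2·τ' ≈ 0.8284 ∉ [-0.3, 0.5) ⇒ out
candidate 4: (m,n)=(-1,-1) → π∥ = -1-1·τ ≈ -3.4142, π⊥ = -1-1·τ' ≈ -0.5858 ∉ [-0.3, 0.5) ⇒ out
candidate 5: (m,n)=(3,5) → π∥ = 3+5·τ ≈ 15.0711, π⊥ = 3+5·τ' ≈ 0.9289 ∉ [-0.3, 0.5) ⇒ out
candidate 6: (m,n)=(1,2) → π∥ = 1+2·τ ≈ 5.8284, π⊥ = 1+2·τ' ≈ 0.1716 ∈ [-0.3, 0.5) ⇒ IN Λ
candidate 7: (m,n)=(6,-3) → π∥ = 6-3·τ ≈ -1.2426, π⊥ = 6-3·τ' ≈ 7.2426 ∉ [-0.3, 0.5) ⇒ out
candidate 8: (m,n)=(1,1) → π∥ = 1+1·τ ≈ 3.4142, π⊥ = 1+1·τ' ≈ 0.5858 ∉ [-0.3, 0.5) ⇒ out
candidate 9: (m,n)=(2,6) → π∥ = 2+6·τ ≈ 16.4853, π⊥ = 2+6·τ' ≈ -0.4853 ∉ [-0.3, 0.5) ⇒ out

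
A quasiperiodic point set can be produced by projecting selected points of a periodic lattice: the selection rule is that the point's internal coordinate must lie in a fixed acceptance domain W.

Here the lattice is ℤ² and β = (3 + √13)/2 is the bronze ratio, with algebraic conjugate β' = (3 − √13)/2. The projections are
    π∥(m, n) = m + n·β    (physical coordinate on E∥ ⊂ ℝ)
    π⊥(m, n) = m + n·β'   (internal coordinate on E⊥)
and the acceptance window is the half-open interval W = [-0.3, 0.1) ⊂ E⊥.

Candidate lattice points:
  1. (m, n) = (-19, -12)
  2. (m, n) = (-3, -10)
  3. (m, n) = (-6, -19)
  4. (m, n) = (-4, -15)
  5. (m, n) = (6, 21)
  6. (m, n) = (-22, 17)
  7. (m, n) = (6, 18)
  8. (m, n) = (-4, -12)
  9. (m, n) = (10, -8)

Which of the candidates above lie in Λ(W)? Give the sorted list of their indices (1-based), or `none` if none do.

2, 3

β' = (3−√13)/2 ≈ -0.302776.
candidate 1: (m,n)=(-19,-12) → π∥ = -19-12·β ≈ -58.633308, π⊥ = -19-12·β' ≈ -15.366692 ∉ [-0.3, 0.1) ⇒ out
candidate 2: (m,n)=(-3,-10) → π∥ = -3-10·β ≈ -36.027756, π⊥ = -3-10·β' ≈ 0.027756 ∈ [-0.3, 0.1) ⇒ IN Λ
candidate 3: (m,n)=(-6,-19) → π∥ = -6-19·β ≈ -68.752737, π⊥ = -6-19·β' ≈ -0.247263 ∈ [-0.3, 0.1) ⇒ IN Λ
candidate 4: (m,n)=(-4,-15) → π∥ = -4-15·β ≈ -53.541635, π⊥ = -4-15·β' ≈ 0.541635 ∉ [-0.3, 0.1) ⇒ out
candidate 5: (m,n)=(6,21) → π∥ = 6+21·β ≈ 75.358288, π⊥ = 6+21·β' ≈ -0.358288 ∉ [-0.3, 0.1) ⇒ out
candidate 6: (m,n)=(-22,17) → π∥ = -22+17·β ≈ 34.147186, π⊥ = -22+17·β' ≈ -27.147186 ∉ [-0.3, 0.1) ⇒ out
candidate 7: (m,n)=(6,18) → π∥ = 6+18·β ≈ 65.449961, π⊥ = 6+18·β' ≈ 0.550039 ∉ [-0.3, 0.1) ⇒ out
candidate 8: (m,n)=(-4,-12) → π∥ = -4-12·β ≈ -43.633308, π⊥ = -4-12·β' ≈ -0.366692 ∉ [-0.3, 0.1) ⇒ out
candidate 9: (m,n)=(10,-8) → π∥ = 10-8·β ≈ -16.422205, π⊥ = 10-8·β' ≈ 12.422205 ∉ [-0.3, 0.1) ⇒ out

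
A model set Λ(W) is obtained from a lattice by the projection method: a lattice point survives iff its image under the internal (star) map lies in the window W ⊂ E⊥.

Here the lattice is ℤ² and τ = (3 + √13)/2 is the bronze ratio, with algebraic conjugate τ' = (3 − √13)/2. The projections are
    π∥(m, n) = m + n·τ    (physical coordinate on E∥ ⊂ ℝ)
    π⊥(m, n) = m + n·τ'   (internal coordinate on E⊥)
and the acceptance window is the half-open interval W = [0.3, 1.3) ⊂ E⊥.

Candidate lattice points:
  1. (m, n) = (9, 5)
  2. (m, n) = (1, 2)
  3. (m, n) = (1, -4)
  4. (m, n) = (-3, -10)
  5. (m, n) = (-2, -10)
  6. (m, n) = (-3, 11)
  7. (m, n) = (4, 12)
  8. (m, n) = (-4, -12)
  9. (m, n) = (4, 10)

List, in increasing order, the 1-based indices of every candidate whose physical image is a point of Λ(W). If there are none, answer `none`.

2, 5, 7, 9

Compute τ' = (3−√13)/2 = -0.30278, so π⊥(m,n) = m -0.30278·n.
#1 (9,5): internal coord 9 + (5)·τ' = +7.48612; +7.48612 ∉ [0.3, 1.3) → out
#2 (1,2): internal coord 1 + (2)·τ' = +0.39445; +0.39445 ∈ [0.3, 1.3) → IN Λ
#3 (1,-4): internal coord 1 + (-4)·τ' = +2.21110; +2.21110 ∉ [0.3, 1.3) → out
#4 (-3,-10): internal coord -3 + (-10)·τ' = +0.02776; +0.02776 ∉ [0.3, 1.3) → out
#5 (-2,-10): internal coord -2 + (-10)·τ' = +1.02776; +1.02776 ∈ [0.3, 1.3) → IN Λ
#6 (-3,11): internal coord -3 + (11)·τ' = -6.33053; -6.33053 ∉ [0.3, 1.3) → out
#7 (4,12): internal coord 4 + (12)·τ' = +0.36669; +0.36669 ∈ [0.3, 1.3) → IN Λ
#8 (-4,-12): internal coord -4 + (-12)·τ' = -0.36669; -0.36669 ∉ [0.3, 1.3) → out
#9 (4,10): internal coord 4 + (10)·τ' = +0.97224; +0.97224 ∈ [0.3, 1.3) → IN Λ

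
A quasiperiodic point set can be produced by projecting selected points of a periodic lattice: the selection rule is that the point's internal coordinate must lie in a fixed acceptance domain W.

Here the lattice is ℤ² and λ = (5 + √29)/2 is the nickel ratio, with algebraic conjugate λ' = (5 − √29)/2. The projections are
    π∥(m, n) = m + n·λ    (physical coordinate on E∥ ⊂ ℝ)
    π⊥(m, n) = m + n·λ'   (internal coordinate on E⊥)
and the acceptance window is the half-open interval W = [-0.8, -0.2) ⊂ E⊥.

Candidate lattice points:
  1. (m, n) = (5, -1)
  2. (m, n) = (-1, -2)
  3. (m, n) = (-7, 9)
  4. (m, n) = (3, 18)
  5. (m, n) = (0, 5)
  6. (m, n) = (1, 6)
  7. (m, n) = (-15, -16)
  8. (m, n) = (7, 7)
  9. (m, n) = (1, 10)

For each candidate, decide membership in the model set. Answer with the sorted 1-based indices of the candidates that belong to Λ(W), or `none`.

2, 4

λ' = (5−√29)/2 ≈ -0.192582.
#1 (5,-1): internal coord 5 + (-1)·λ' = +5.192582; +5.192582 ∉ [-0.8, -0.2) → out
#2 (-1,-2): internal coord -1 + (-2)·λ' = -0.614835; -0.614835 ∈ [-0.8, -0.2) → IN Λ
#3 (-7,9): internal coord -7 + (9)·λ' = -8.733242; -8.733242 ∉ [-0.8, -0.2) → out
#4 (3,18): internal coord 3 + (18)·λ' = -0.466483; -0.466483 ∈ [-0.8, -0.2) → IN Λ
#5 (0,5): internal coord 0 + (5)·λ' = -0.962912; -0.962912 ∉ [-0.8, -0.2) → out
#6 (1,6): internal coord 1 + (6)·λ' = -0.155494; -0.155494 ∉ [-0.8, -0.2) → out
#7 (-15,-16): internal coord -15 + (-16)·λ' = -11.918682; -11.918682 ∉ [-0.8, -0.2) → out
#8 (7,7): internal coord 7 + (7)·λ' = +5.651923; +5.651923 ∉ [-0.8, -0.2) → out
#9 (1,10): internal coord 1 + (10)·λ' = -0.925824; -0.925824 ∉ [-0.8, -0.2) → out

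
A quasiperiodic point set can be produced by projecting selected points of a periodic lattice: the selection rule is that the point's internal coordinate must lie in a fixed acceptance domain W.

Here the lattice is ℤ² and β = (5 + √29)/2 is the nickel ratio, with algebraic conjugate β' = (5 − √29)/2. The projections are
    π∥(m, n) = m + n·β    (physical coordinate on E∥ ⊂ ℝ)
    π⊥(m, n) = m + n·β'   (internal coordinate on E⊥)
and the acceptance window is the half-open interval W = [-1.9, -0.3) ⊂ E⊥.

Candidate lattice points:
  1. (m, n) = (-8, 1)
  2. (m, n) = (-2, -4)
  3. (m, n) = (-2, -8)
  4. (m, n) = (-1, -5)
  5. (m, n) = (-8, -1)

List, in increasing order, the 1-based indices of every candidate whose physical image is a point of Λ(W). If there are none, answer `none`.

β' = (5−√29)/2 ≈ -0.19258.
[1] lift (-8,1): star map gives -8.19258; window check -1.9 ≤ -8.19258 < -0.3 is false → out
[2] lift (-2,-4): star map gives -1.22967; window check -1.9 ≤ -1.22967 < -0.3 is true → IN Λ
[3] lift (-2,-8): star map gives -0.45934; window check -1.9 ≤ -0.45934 < -0.3 is true → IN Λ
[4] lift (-1,-5): star map gives -0.03709; window check -1.9 ≤ -0.03709 < -0.3 is false → out
[5] lift (-8,-1): star map gives -7.80742; window check -1.9 ≤ -7.80742 < -0.3 is false → out

2, 3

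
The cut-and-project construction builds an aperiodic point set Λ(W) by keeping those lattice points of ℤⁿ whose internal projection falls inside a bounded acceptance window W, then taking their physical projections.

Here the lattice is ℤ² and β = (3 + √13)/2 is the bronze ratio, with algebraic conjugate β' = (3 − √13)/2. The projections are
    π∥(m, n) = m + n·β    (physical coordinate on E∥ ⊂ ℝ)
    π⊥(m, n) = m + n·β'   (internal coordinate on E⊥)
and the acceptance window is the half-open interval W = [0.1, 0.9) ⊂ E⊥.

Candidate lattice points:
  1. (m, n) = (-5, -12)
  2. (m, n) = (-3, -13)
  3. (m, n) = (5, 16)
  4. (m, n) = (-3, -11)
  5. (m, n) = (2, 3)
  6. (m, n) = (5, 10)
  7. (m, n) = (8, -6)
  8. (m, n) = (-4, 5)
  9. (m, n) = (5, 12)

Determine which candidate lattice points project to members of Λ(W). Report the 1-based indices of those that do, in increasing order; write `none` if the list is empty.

3, 4

Numerically β ≈ 3.302776 and β' = −1/β ≈ -0.302776.
[1] lift (-5,-12): star map gives -1.366692; window check 0.1 ≤ -1.366692 < 0.9 is false → out
[2] lift (-3,-13): star map gives 0.936083; window check 0.1 ≤ 0.936083 < 0.9 is false → out
[3] lift (5,16): star map gives 0.155590; window check 0.1 ≤ 0.155590 < 0.9 is true → IN Λ
[4] lift (-3,-11): star map gives 0.330532; window check 0.1 ≤ 0.330532 < 0.9 is true → IN Λ
[5] lift (2,3): star map gives 1.091673; window check 0.1 ≤ 1.091673 < 0.9 is false → out
[6] lift (5,10): star map gives 1.972244; window check 0.1 ≤ 1.972244 < 0.9 is false → out
[7] lift (8,-6): star map gives 9.816654; window check 0.1 ≤ 9.816654 < 0.9 is false → out
[8] lift (-4,5): star map gives -5.513878; window check 0.1 ≤ -5.513878 < 0.9 is false → out
[9] lift (5,12): star map gives 1.366692; window check 0.1 ≤ 1.366692 < 0.9 is false → out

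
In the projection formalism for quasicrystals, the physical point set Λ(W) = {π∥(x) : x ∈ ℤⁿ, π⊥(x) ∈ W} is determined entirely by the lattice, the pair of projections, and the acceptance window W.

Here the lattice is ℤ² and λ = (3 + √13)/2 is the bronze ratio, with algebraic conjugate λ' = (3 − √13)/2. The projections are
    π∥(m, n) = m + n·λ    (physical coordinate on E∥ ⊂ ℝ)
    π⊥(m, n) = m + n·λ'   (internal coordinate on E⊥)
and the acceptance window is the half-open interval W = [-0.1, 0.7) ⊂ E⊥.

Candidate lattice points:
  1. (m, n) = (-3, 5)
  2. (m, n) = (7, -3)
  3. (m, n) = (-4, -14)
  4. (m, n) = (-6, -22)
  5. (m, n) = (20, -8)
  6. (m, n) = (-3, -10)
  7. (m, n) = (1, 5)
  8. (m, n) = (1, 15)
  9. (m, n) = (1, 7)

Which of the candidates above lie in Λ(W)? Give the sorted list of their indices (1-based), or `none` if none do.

3, 4, 6

Numerically λ ≈ 3.3028 and λ' = −1/λ ≈ -0.3028.
candidate 1: (m,n)=(-3,5) → π∥ = -3+5·λ ≈ 13.5139, π⊥ = -3+5·λ' ≈ -4.5139 ∉ [-0.1, 0.7) ⇒ out
candidate 2: (m,n)=(7,-3) → π∥ = 7-3·λ ≈ -2.9083, π⊥ = 7-3·λ' ≈ 7.9083 ∉ [-0.1, 0.7) ⇒ out
candidate 3: (m,n)=(-4,-14) → π∥ = -4-14·λ ≈ -50.2389, π⊥ = -4-14·λ' ≈ 0.2389 ∈ [-0.1, 0.7) ⇒ IN Λ
candidate 4: (m,n)=(-6,-22) → π∥ = -6-22·λ ≈ -78.6611, π⊥ = -6-22·λ' ≈ 0.6611 ∈ [-0.1, 0.7) ⇒ IN Λ
candidate 5: (m,n)=(20,-8) → π∥ = 20-8·λ ≈ -6.4222, π⊥ = 20-8·λ' ≈ 22.4222 ∉ [-0.1, 0.7) ⇒ out
candidate 6: (m,n)=(-3,-10) → π∥ = -3-10·λ ≈ -36.0278, π⊥ = -3-10·λ' ≈ 0.0278 ∈ [-0.1, 0.7) ⇒ IN Λ
candidate 7: (m,n)=(1,5) → π∥ = 1+5·λ ≈ 17.5139, π⊥ = 1+5·λ' ≈ -0.5139 ∉ [-0.1, 0.7) ⇒ out
candidate 8: (m,n)=(1,15) → π∥ = 1+15·λ ≈ 50.5416, π⊥ = 1+15·λ' ≈ -3.5416 ∉ [-0.1, 0.7) ⇒ out
candidate 9: (m,n)=(1,7) → π∥ = 1+7·λ ≈ 24.1194, π⊥ = 1+7·λ' ≈ -1.1194 ∉ [-0.1, 0.7) ⇒ out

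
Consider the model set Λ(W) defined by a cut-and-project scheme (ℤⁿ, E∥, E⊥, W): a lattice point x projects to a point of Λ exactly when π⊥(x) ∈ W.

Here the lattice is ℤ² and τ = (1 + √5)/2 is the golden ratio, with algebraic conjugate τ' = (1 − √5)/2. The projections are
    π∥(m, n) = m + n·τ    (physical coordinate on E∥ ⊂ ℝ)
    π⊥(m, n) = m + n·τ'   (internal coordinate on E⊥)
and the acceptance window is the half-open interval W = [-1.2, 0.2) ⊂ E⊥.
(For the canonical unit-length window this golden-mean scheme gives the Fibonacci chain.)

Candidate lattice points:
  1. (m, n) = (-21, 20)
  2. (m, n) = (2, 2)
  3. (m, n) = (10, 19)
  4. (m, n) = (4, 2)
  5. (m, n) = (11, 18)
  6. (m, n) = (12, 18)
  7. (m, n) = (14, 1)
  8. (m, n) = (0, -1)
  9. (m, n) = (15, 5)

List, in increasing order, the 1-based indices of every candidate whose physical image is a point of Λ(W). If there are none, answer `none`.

5

Compute τ' = (1−√5)/2 = -0.61803, so π⊥(m,n) = m -0.61803·n.
[1] lift (-21,20): star map gives -33.36068; window check -1.2 ≤ -33.36068 < 0.2 is false → out
[2] lift (2,2): star map gives 0.76393; window check -1.2 ≤ 0.76393 < 0.2 is false → out
[3] lift (10,19): star map gives -1.74265; window check -1.2 ≤ -1.74265 < 0.2 is false → out
[4] lift (4,2): star map gives 2.76393; window check -1.2 ≤ 2.76393 < 0.2 is false → out
[5] lift (11,18): star map gives -0.12461; window check -1.2 ≤ -0.12461 < 0.2 is true → IN Λ
[6] lift (12,18): star map gives 0.87539; window check -1.2 ≤ 0.87539 < 0.2 is false → out
[7] lift (14,1): star map gives 13.38197; window check -1.2 ≤ 13.38197 < 0.2 is false → out
[8] lift (0,-1): star map gives 0.61803; window check -1.2 ≤ 0.61803 < 0.2 is false → out
[9] lift (15,5): star map gives 11.90983; window check -1.2 ≤ 11.90983 < 0.2 is false → out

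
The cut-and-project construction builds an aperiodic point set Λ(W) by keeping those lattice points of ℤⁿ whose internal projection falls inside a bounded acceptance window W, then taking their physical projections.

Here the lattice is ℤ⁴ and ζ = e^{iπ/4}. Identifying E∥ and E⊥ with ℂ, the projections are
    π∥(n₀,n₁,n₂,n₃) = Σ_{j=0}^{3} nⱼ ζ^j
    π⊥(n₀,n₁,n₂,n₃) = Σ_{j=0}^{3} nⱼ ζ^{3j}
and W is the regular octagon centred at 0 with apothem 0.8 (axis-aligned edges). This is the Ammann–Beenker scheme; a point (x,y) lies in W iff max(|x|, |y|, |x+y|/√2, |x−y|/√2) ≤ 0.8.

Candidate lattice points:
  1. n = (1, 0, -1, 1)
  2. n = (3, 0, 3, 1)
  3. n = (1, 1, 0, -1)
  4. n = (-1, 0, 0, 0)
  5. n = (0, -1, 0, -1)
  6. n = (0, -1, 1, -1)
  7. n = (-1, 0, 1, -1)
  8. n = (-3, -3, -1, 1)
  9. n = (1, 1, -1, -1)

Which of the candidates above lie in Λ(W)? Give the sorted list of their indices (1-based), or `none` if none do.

3, 8

π⊥(n) = n₀ + n₁ζ³ + n₂ζ⁶ + n₃ζ⁹ where ζ = e^{iπ/4}.
candidate 1: n = (1, 0, -1, 1) → π⊥ ≈ (+1.707107, +1.707107); max(|x|,|y|,|x±y|/√2) = 2.414214 > 0.8 ⇒ ∉ W
candidate 2: n = (3, 0, 3, 1) → π⊥ ≈ (+3.707107, -2.292893); max(|x|,|y|,|x±y|/√2) = 4.242641 > 0.8 ⇒ ∉ W
candidate 3: n = (1, 1, 0, -1) → π⊥ ≈ (-0.414214, +0.000000); max(|x|,|y|,|x±y|/√2) = 0.414214 ≤ 0.8 ⇒ ∈ W
candidate 4: n = (-1, 0, 0, 0) → π⊥ ≈ (-1.000000, +0.000000); max(|x|,|y|,|x±y|/√2) = 1.000000 > 0.8 ⇒ ∉ W
candidate 5: n = (0, -1, 0, -1) → π⊥ ≈ (+0.000000, -1.414214); max(|x|,|y|,|x±y|/√2) = 1.414214 > 0.8 ⇒ ∉ W
candidate 6: n = (0, -1, 1, -1) → π⊥ ≈ (+0.000000, -2.414214); max(|x|,|y|,|x±y|/√2) = 2.414214 > 0.8 ⇒ ∉ W
candidate 7: n = (-1, 0, 1, -1) → π⊥ ≈ (-1.707107, -1.707107); max(|x|,|y|,|x±y|/√2) = 2.414214 > 0.8 ⇒ ∉ W
candidate 8: n = (-3, -3, -1, 1) → π⊥ ≈ (-0.171573, -0.414214); max(|x|,|y|,|x±y|/√2) = 0.414214 ≤ 0.8 ⇒ ∈ W
candidate 9: n = (1, 1, -1, -1) → π⊥ ≈ (-0.414214, +1.000000); max(|x|,|y|,|x±y|/√2) = 1.000000 > 0.8 ⇒ ∉ W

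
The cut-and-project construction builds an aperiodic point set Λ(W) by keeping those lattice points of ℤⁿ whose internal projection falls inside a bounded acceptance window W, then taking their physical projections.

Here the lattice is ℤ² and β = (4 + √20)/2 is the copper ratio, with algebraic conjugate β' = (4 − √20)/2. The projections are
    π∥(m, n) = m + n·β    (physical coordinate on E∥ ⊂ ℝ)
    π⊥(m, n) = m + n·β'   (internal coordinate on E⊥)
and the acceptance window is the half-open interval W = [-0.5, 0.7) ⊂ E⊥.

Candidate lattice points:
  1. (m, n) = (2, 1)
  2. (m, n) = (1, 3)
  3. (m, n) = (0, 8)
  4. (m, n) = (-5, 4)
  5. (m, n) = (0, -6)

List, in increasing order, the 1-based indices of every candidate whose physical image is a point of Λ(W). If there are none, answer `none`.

Compute β' = (4−√20)/2 = -0.2361, so π⊥(m,n) = m -0.2361·n.
#1 (2,1): internal coord 2 + (1)·β' = +1.7639; +1.7639 ∉ [-0.5, 0.7) → out
#2 (1,3): internal coord 1 + (3)·β' = +0.2918; +0.2918 ∈ [-0.5, 0.7) → IN Λ
#3 (0,8): internal coord 0 + (8)·β' = -1.8885; -1.8885 ∉ [-0.5, 0.7) → out
#4 (-5,4): internal coord -5 + (4)·β' = -5.9443; -5.9443 ∉ [-0.5, 0.7) → out
#5 (0,-6): internal coord 0 + (-6)·β' = +1.4164; +1.4164 ∉ [-0.5, 0.7) → out

2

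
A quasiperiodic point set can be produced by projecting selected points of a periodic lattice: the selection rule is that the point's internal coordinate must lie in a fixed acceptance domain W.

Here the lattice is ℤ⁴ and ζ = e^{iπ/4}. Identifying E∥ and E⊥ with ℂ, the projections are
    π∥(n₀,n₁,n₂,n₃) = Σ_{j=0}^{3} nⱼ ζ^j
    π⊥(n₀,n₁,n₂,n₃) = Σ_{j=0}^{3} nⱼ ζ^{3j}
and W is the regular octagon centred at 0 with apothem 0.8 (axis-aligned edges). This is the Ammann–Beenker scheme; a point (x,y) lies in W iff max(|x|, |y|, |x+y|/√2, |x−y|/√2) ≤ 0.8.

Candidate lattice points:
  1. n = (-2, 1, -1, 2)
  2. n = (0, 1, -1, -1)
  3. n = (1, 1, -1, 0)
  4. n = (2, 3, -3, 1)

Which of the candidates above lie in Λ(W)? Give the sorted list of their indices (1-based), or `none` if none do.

none

π⊥(n) = n₀ + n₁ζ³ + n₂ζ⁶ + n₃ζ⁹ where ζ = e^{iπ/4}.
#1 (-2, 1, -1, 2): internal (-1.29289, 3.12132); octagon support 3.12132 vs apothem 0.8 → ∉ W
#2 (0, 1, -1, -1): internal (-1.41421, 1.00000); octagon support 1.70711 vs apothem 0.8 → ∉ W
#3 (1, 1, -1, 0): internal (0.29289, 1.70711); octagon support 1.70711 vs apothem 0.8 → ∉ W
#4 (2, 3, -3, 1): internal (0.58579, 5.82843); octagon support 5.82843 vs apothem 0.8 → ∉ W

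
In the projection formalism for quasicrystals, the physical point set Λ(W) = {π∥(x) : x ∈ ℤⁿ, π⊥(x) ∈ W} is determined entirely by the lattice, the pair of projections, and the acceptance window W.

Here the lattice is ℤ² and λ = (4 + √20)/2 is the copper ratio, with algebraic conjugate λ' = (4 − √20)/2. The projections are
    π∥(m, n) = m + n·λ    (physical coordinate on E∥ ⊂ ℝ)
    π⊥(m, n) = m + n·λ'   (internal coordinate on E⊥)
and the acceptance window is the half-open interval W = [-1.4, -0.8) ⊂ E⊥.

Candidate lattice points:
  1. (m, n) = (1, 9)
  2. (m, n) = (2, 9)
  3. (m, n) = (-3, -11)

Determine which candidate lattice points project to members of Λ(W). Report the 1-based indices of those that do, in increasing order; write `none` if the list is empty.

λ' = (4−√20)/2 ≈ -0.23607.
candidate 1: (m,n)=(1,9) → π∥ = 1+9·λ ≈ 39.12461, π⊥ = 1+9·λ' ≈ -1.12461 ∈ [-1.4, -0.8) ⇒ IN Λ
candidate 2: (m,n)=(2,9) → π∥ = 2+9·λ ≈ 40.12461, π⊥ = 2+9·λ' ≈ -0.12461 ∉ [-1.4, -0.8) ⇒ out
candidate 3: (m,n)=(-3,-11) → π∥ = -3-11·λ ≈ -49.59675, π⊥ = -3-11·λ' ≈ -0.40325 ∉ [-1.4, -0.8) ⇒ out

1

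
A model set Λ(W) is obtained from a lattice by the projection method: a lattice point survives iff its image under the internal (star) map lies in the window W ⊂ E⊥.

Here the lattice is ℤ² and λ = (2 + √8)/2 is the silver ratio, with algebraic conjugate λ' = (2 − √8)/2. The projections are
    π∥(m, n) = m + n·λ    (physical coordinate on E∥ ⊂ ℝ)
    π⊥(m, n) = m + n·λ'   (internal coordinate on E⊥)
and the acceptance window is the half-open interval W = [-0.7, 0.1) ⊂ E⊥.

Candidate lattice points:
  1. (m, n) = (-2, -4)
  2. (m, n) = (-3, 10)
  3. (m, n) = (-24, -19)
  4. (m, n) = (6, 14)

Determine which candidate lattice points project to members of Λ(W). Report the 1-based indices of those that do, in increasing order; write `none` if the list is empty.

Numerically λ ≈ 2.41421 and λ' = −1/λ ≈ -0.41421.
candidate 1: (m,n)=(-2,-4) → π∥ = -2-4·λ ≈ -11.65685, π⊥ = -2-4·λ' ≈ -0.34315 ∈ [-0.7, 0.1) ⇒ IN Λ
candidate 2: (m,n)=(-3,10) → π∥ = -3+10·λ ≈ 21.14214, π⊥ = -3+10·λ' ≈ -7.14214 ∉ [-0.7, 0.1) ⇒ out
candidate 3: (m,n)=(-24,-19) → π∥ = -24-19·λ ≈ -69.87006, π⊥ = -24-19·λ' ≈ -16.12994 ∉ [-0.7, 0.1) ⇒ out
candidate 4: (m,n)=(6,14) → π∥ = 6+14·λ ≈ 39.79899, π⊥ = 6+14·λ' ≈ 0.20101 ∉ [-0.7, 0.1) ⇒ out

1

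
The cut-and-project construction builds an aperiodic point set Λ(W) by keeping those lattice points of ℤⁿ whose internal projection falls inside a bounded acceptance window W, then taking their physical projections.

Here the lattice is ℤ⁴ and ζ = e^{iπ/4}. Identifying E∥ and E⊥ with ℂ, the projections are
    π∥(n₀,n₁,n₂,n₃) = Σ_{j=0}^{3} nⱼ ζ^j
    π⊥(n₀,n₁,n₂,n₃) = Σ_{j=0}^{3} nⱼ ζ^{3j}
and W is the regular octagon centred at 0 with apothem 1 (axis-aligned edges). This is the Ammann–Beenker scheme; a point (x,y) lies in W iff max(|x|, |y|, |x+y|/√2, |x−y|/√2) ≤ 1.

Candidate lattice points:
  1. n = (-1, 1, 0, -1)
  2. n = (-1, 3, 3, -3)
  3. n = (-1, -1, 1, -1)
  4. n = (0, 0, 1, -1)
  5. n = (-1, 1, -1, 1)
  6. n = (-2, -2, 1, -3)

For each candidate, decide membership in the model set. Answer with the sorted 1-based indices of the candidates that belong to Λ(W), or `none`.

none

π⊥(n) = n₀ + n₁ζ³ + n₂ζ⁶ + n₃ζ⁹ where ζ = e^{iπ/4}.
candidate 1: n = (-1, 1, 0, -1) → π⊥ ≈ (-2.4142, +0.0000); max(|x|,|y|,|x±y|/√2) = 2.4142 > 1 ⇒ ∉ W
candidate 2: n = (-1, 3, 3, -3) → π⊥ ≈ (-5.2426, -3.0000); max(|x|,|y|,|x±y|/√2) = 5.8284 > 1 ⇒ ∉ W
candidate 3: n = (-1, -1, 1, -1) → π⊥ ≈ (-1.0000, -2.4142); max(|x|,|y|,|x±y|/√2) = 2.4142 > 1 ⇒ ∉ W
candidate 4: n = (0, 0, 1, -1) → π⊥ ≈ (-0.7071, -1.7071); max(|x|,|y|,|x±y|/√2) = 1.7071 > 1 ⇒ ∉ W
candidate 5: n = (-1, 1, -1, 1) → π⊥ ≈ (-1.0000, +2.4142); max(|x|,|y|,|x±y|/√2) = 2.4142 > 1 ⇒ ∉ W
candidate 6: n = (-2, -2, 1, -3) → π⊥ ≈ (-2.7071, -4.5355); max(|x|,|y|,|x±y|/√2) = 5.1213 > 1 ⇒ ∉ W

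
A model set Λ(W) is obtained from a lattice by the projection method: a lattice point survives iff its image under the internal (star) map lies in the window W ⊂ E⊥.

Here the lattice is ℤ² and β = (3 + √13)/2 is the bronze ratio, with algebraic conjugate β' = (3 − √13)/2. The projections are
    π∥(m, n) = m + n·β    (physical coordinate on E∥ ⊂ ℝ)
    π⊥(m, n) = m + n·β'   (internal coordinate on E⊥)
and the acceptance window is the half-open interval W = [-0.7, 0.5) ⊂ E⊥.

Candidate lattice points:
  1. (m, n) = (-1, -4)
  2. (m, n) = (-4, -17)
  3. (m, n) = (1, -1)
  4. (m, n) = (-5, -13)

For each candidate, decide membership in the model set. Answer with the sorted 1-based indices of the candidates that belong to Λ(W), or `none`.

1

Compute β' = (3−√13)/2 = -0.302776, so π⊥(m,n) = m -0.302776·n.
candidate 1: (m,n)=(-1,-4) → π∥ = -1-4·β ≈ -14.211103, π⊥ = -1-4·β' ≈ 0.211103 ∈ [-0.7, 0.5) ⇒ IN Λ
candidate 2: (m,n)=(-4,-17) → π∥ = -4-17·β ≈ -60.147186, π⊥ = -4-17·β' ≈ 1.147186 ∉ [-0.7, 0.5) ⇒ out
candidate 3: (m,n)=(1,-1) → π∥ = 1-1·β ≈ -2.302776, π⊥ = 1-1·β' ≈ 1.302776 ∉ [-0.7, 0.5) ⇒ out
candidate 4: (m,n)=(-5,-13) → π∥ = -5-13·β ≈ -47.936083, π⊥ = -5-13·β' ≈ -1.063917 ∉ [-0.7, 0.5) ⇒ out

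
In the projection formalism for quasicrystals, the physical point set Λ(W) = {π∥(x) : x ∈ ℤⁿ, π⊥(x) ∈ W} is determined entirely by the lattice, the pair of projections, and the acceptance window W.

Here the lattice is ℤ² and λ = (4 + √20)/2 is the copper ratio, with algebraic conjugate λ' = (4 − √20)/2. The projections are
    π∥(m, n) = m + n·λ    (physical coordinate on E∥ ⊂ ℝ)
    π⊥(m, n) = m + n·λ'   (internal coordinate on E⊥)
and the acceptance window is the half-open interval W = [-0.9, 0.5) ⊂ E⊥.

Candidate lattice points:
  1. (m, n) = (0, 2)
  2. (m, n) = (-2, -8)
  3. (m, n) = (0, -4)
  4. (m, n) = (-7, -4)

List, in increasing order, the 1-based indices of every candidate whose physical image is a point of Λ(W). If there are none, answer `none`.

1, 2

Numerically λ ≈ 4.23607 and λ' = −1/λ ≈ -0.23607.
[1] lift (0,2): star map gives -0.47214; window check -0.9 ≤ -0.47214 < 0.5 is true → IN Λ
[2] lift (-2,-8): star map gives -0.11146; window check -0.9 ≤ -0.11146 < 0.5 is true → IN Λ
[3] lift (0,-4): star map gives 0.94427; window check -0.9 ≤ 0.94427 < 0.5 is false → out
[4] lift (-7,-4): star map gives -6.05573; window check -0.9 ≤ -6.05573 < 0.5 is false → out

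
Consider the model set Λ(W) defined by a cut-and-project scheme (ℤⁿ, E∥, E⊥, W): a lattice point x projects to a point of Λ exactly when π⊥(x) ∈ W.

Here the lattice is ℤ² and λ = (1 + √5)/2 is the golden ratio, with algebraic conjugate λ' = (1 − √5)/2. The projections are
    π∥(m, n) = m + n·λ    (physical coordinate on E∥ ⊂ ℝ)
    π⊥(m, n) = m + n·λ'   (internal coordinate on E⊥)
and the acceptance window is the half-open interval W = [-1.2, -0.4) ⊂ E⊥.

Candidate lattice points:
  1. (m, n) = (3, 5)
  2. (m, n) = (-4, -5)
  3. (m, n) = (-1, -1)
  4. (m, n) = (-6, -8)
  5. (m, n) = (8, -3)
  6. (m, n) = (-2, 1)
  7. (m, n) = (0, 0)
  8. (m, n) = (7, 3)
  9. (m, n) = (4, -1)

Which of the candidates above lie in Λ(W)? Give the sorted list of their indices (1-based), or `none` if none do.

Compute λ' = (1−√5)/2 = -0.61803, so π⊥(m,n) = m -0.61803·n.
candidate 1: (m,n)=(3,5) → π∥ = 3+5·λ ≈ 11.09017, π⊥ = 3+5·λ' ≈ -0.09017 ∉ [-1.2, -0.4) ⇒ out
candidate 2: (m,n)=(-4,-5) → π∥ = -4-5·λ ≈ -12.09017, π⊥ = -4-5·λ' ≈ -0.90983 ∈ [-1.2, -0.4) ⇒ IN Λ
candidate 3: (m,n)=(-1,-1) → π∥ = -1-1·λ ≈ -2.61803, π⊥ = -1-1·λ' ≈ -0.38197 ∉ [-1.2, -0.4) ⇒ out
candidate 4: (m,n)=(-6,-8) → π∥ = -6-8·λ ≈ -18.94427, π⊥ = -6-8·λ' ≈ -1.05573 ∈ [-1.2, -0.4) ⇒ IN Λ
candidate 5: (m,n)=(8,-3) → π∥ = 8-3·λ ≈ 3.14590, π⊥ = 8-3·λ' ≈ 9.85410 ∉ [-1.2, -0.4) ⇒ out
candidate 6: (m,n)=(-2,1) → π∥ = -2+1·λ ≈ -0.38197, π⊥ = -2+1·λ' ≈ -2.61803 ∉ [-1.2, -0.4) ⇒ out
candidate 7: (m,n)=(0,0) → π∥ = 0+0·λ ≈ 0.00000, π⊥ = 0+0·λ' ≈ 0.00000 ∉ [-1.2, -0.4) ⇒ out
candidate 8: (m,n)=(7,3) → π∥ = 7+3·λ ≈ 11.85410, π⊥ = 7+3·λ' ≈ 5.14590 ∉ [-1.2, -0.4) ⇒ out
candidate 9: (m,n)=(4,-1) → π∥ = 4-1·λ ≈ 2.38197, π⊥ = 4-1·λ' ≈ 4.61803 ∉ [-1.2, -0.4) ⇒ out

2, 4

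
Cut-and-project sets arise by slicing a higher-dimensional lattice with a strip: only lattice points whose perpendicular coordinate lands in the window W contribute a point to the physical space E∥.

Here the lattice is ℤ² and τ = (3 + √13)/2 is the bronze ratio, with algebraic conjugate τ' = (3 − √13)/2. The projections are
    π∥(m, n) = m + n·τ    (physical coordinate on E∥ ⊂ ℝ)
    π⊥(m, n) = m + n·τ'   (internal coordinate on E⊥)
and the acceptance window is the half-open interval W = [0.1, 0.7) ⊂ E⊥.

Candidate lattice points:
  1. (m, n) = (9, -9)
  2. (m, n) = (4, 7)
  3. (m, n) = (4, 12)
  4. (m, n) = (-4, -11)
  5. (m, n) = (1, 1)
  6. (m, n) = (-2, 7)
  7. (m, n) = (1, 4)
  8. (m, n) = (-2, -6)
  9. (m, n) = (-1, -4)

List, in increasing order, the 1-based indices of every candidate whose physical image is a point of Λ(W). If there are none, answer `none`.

τ' = (3−√13)/2 ≈ -0.30278.
[1] lift (9,-9): star map gives 11.72498; window check 0.1 ≤ 11.72498 < 0.7 is false → out
[2] lift (4,7): star map gives 1.88057; window check 0.1 ≤ 1.88057 < 0.7 is false → out
[3] lift (4,12): star map gives 0.36669; window check 0.1 ≤ 0.36669 < 0.7 is true → IN Λ
[4] lift (-4,-11): star map gives -0.66947; window check 0.1 ≤ -0.66947 < 0.7 is false → out
[5] lift (1,1): star map gives 0.69722; window check 0.1 ≤ 0.69722 < 0.7 is true → IN Λ
[6] lift (-2,7): star map gives -4.11943; window check 0.1 ≤ -4.11943 < 0.7 is false → out
[7] lift (1,4): star map gives -0.21110; window check 0.1 ≤ -0.21110 < 0.7 is false → out
[8] lift (-2,-6): star map gives -0.18335; window check 0.1 ≤ -0.18335 < 0.7 is false → out
[9] lift (-1,-4): star map gives 0.21110; window check 0.1 ≤ 0.21110 < 0.7 is true → IN Λ

3, 5, 9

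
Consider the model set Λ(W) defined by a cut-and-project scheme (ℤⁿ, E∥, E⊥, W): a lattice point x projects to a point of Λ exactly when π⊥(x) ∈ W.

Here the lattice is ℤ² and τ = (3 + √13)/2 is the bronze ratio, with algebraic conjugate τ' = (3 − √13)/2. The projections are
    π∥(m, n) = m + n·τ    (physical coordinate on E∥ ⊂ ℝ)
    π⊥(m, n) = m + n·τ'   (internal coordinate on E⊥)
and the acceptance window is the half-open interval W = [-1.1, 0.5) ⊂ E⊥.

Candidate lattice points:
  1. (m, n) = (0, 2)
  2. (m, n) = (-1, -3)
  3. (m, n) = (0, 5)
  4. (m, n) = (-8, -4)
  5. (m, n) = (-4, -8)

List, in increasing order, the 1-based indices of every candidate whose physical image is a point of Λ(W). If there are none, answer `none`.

1, 2

Compute τ' = (3−√13)/2 = -0.302776, so π⊥(m,n) = m -0.302776·n.
#1 (0,2): internal coord 0 + (2)·τ' = -0.605551; -0.605551 ∈ [-1.1, 0.5) → IN Λ
#2 (-1,-3): internal coord -1 + (-3)·τ' = -0.091673; -0.091673 ∈ [-1.1, 0.5) → IN Λ
#3 (0,5): internal coord 0 + (5)·τ' = -1.513878; -1.513878 ∉ [-1.1, 0.5) → out
#4 (-8,-4): internal coord -8 + (-4)·τ' = -6.788897; -6.788897 ∉ [-1.1, 0.5) → out
#5 (-4,-8): internal coord -4 + (-8)·τ' = -1.577795; -1.577795 ∉ [-1.1, 0.5) → out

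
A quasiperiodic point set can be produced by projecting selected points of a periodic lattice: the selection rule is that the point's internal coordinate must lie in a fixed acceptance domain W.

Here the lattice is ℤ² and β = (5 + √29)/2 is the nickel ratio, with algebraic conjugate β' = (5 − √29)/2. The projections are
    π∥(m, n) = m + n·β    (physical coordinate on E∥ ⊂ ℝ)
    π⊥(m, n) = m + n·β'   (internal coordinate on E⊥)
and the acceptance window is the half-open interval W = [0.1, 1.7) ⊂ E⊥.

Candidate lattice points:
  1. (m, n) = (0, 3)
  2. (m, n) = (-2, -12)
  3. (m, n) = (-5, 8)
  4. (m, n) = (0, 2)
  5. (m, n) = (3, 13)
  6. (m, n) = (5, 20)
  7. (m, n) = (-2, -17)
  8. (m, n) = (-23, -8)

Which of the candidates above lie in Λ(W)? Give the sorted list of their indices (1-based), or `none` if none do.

Compute β' = (5−√29)/2 = -0.19258, so π⊥(m,n) = m -0.19258·n.
#1 (0,3): internal coord 0 + (3)·β' = -0.57775; -0.57775 ∉ [0.1, 1.7) → out
#2 (-2,-12): internal coord -2 + (-12)·β' = +0.31099; +0.31099 ∈ [0.1, 1.7) → IN Λ
#3 (-5,8): internal coord -5 + (8)·β' = -6.54066; -6.54066 ∉ [0.1, 1.7) → out
#4 (0,2): internal coord 0 + (2)·β' = -0.38516; -0.38516 ∉ [0.1, 1.7) → out
#5 (3,13): internal coord 3 + (13)·β' = +0.49643; +0.49643 ∈ [0.1, 1.7) → IN Λ
#6 (5,20): internal coord 5 + (20)·β' = +1.14835; +1.14835 ∈ [0.1, 1.7) → IN Λ
#7 (-2,-17): internal coord -2 + (-17)·β' = +1.27390; +1.27390 ∈ [0.1, 1.7) → IN Λ
#8 (-23,-8): internal coord -23 + (-8)·β' = -21.45934; -21.45934 ∉ [0.1, 1.7) → out

2, 5, 6, 7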